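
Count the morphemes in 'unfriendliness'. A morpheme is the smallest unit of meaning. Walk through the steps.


Decomposition: un- (prefix) + friend (root) + -ly (suffix) + -ness (suffix) = 4 morpheme(s)

4 morphemes


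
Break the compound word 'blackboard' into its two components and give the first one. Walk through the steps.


Split 'blackboard' into 'black' + 'board'. The first part is 'black'.

black


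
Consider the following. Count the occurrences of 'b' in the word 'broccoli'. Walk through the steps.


Letter 'b' in 'broccoli': found at position(s) 1 = 1 occurrence(s).

1


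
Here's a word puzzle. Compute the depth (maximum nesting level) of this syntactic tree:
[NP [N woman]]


Count bracket nesting levels:
'[' at pos 0: depth = 1
'[' at pos 4: depth = 2
Maximum depth reached: 2

2


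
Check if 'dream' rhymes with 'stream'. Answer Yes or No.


Rime (stressed vowel + following sounds) of 'dream': -eam = /iːm/
Rime of 'stream': -eam = /iːm/
/iːm/ and /iːm/ are the same ending sound, so the words rhyme.

Yes


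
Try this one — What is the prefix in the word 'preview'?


The word 'preview' = 'pre' (prefix) + 'view' (root). The prefix is 'pre'.

pre


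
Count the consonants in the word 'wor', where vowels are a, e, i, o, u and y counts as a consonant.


Consonants in 'wor': w, r = 2 consonants.

2


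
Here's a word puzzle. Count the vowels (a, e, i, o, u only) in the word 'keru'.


Vowels in 'keru': e, u = 2 vowels.

2


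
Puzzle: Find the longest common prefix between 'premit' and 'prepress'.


Compare from the start: 3 characters match: 'pre'. Mismatch at position 4: 'm' vs 'p'.

pre


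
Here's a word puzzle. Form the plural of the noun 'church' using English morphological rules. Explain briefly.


Apply rule: Add -es (sibilant/fricative ending). 'church' becomes 'churches'.

churches


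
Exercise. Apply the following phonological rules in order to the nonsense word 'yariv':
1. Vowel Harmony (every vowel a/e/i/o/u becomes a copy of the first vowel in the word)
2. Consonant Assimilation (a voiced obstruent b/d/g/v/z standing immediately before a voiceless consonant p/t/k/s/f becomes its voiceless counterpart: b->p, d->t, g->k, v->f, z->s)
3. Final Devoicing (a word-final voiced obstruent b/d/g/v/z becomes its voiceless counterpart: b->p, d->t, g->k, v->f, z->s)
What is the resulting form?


Starting form: 'yariv'
Rule 1: Vowel Harmony: all vowels become 'a' (matching first vowel). 'yariv' -> 'yarav'
Rule 2: Consonant Assimilation: no voiced obstruent (b/d/g/v/z) stands immediately before a voiceless consonant (p/t/k/s/f). No change.
Rule 3: Final Devoicing: word-final voiced obstruent 'v' becomes voiceless 'f'. 'yarav' -> 'yaraf'
Final form: 'yaraf'

yaraf


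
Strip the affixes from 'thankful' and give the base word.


Remove suffix '-ful' from 'thankful' to get root 'thank'.

thank


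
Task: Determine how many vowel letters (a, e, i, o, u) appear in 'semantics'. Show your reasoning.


Vowels in 'semantics': e, a, i = 3 vowels.

3


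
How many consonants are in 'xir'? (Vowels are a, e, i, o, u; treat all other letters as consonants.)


Consonants in 'xir': x, r = 2 consonants.

2


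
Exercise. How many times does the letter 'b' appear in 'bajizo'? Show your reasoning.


Letter 'b' in 'bajizo': found at position(s) 1 = 1 occurrence(s).

1


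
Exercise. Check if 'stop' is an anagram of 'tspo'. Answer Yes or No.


Sorted letters of 'stop': 'opst'
Sorted letters of 'tspo': 'opst'
They match.

Yes


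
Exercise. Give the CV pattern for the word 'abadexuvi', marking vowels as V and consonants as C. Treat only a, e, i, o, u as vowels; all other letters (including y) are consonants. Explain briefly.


Letter mapping: a = V, b = C, a = V, d = C, e = V, x = C, u = V, v = C, i = V.

VCVCVCVCV


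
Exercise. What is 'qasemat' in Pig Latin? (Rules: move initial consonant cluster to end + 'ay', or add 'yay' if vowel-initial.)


'qasemat': move consonant cluster 'q' to end and add 'ay': 'asematqay'.

asematqay


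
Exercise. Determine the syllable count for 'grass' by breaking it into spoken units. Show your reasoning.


Break 'grass' into syllables: grass -> grass = 1 syllable

1 syllable


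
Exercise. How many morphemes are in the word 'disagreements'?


Decomposition: dis- (prefix) + agree (root) + -ment (suffix) + -s (plural) = 4 morpheme(s)

4 morphemes


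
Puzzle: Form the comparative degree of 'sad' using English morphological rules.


Apply comparative formation (double final consonant, add -er): 'sad' -> 'sadder'.

sadder


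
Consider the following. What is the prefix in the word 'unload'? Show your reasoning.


The word 'unload' = 'un' (prefix) + 'load' (root). The prefix is 'un'.

un


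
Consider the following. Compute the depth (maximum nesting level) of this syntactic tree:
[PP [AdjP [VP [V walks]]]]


Count bracket nesting levels:
'[' at pos 0: depth = 1
'[' at pos 4: depth = 2
'[' at pos 10: depth = 3
'[' at pos 14: depth = 4
Maximum depth reached: 4

4


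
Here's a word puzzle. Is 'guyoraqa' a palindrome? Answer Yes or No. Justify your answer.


Forward: 'guyoraqa'
Reversed: 'aqaroyug'
They differ.

No


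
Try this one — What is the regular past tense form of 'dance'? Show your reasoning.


Apply rule: Add -d (word ends in -e). 'dance' becomes 'danced'.

danced


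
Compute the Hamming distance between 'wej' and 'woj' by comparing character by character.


Alignment:
Position 1: 'w' vs 'w' = match
Position 2: 'e' vs 'o' = DIFFER
Position 3: 'j' vs 'j' = match
Total differences: 1

1


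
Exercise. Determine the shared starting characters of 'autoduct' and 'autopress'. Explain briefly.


Compare from the start: 4 characters match: 'auto'. Mismatch at position 5: 'd' vs 'p'.

auto


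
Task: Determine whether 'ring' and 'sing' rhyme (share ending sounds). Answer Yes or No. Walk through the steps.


Rime (stressed vowel + following sounds) of 'ring': -ing = /ɪŋ/
Rime of 'sing': -ing = /ɪŋ/
/ɪŋ/ and /ɪŋ/ are the same ending sound, so the words rhyme.

Yes


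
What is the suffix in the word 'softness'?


The word 'softness' = 'soft' (root) + '-ness' (suffix). The suffix is '-ness'.

ness


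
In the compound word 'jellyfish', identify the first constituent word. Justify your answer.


Split 'jellyfish' into 'jelly' + 'fish'. The first part is 'jelly'.

jelly


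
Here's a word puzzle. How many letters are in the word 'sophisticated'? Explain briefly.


Spell out 'sophisticated' and number each letter: s(1), o(2), p(3), h(4), i(5), s(6), t(7), i(8), c(9), a(10), t(11), e(12), d(13). Total: 13 letters.

13


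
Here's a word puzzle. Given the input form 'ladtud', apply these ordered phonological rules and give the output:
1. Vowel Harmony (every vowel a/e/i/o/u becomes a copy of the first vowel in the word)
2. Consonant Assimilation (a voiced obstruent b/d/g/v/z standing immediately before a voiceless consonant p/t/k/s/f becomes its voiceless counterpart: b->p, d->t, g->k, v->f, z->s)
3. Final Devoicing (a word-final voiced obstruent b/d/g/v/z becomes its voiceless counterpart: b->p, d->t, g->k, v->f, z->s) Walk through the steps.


Starting form: 'ladtud'
Rule 1: Vowel Harmony: all vowels become 'a' (matching first vowel). 'ladtud' -> 'ladtad'
Rule 2: Consonant Assimilation: voiced obstruent before voiceless consonant becomes voiceless ('dt' -> 'tt'). 'ladtad' -> 'lattad'
Rule 3: Final Devoicing: word-final voiced obstruent 'd' becomes voiceless 't'. 'lattad' -> 'lattat'
Final form: 'lattat'

lattat


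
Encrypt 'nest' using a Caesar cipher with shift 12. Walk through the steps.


Shift each letter by 12: n -> z, e -> q, s -> e, t -> f. Result: 'zqef'.

zqef


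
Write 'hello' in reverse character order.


Reverse 'hello' character by character: 'olleh'.

olleh


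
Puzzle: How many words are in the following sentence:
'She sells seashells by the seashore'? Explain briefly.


Split into words: She | sells | seashells | by | the | seashore = 6 words.

6


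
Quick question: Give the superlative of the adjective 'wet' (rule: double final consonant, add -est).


Apply superlative formation (double final consonant, add -est): 'wet' -> 'wettest'.

wettest


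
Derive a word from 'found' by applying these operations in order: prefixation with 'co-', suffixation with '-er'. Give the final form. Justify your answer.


Step 1: Add prefix 'co-' to 'found' = 'cofound'
Step 2: Add suffix '-er' to 'cofound' = 'cofounder'

cofounder


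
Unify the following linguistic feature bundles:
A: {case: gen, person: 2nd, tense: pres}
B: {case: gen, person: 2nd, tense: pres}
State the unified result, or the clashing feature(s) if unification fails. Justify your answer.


Compare features:
case: A=gen vs B=gen -> unified: gen
person: A=2nd vs B=2nd -> unified: 2nd
tense: A=pres vs B=pres -> unified: pres
No clashes found.

Unified: {case: gen, person: 2nd, tense: pres}


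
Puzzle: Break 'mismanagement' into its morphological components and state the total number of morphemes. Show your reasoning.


Step 1: Identify prefix: 'mis' (meaning: wrongly)
Step 2: Identify root: 'manage'
Step 3: Identify suffix(es): 'ment'
Decomposition: mis- (prefix: wrongly) + manage (root) + -ment (suffix: action/result)
Total morphemes: 3

3 morphemes (mis- (prefix: wrongly) + manage (root) + -ment (suffix: action/result))


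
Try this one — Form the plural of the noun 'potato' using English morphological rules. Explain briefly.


Apply rule: Add -es (consonant + o). 'potato' becomes 'potatoes'.

potatoes


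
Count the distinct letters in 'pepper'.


Unique letters in 'pepper': {e, p, r} = 3 distinct letters.

3


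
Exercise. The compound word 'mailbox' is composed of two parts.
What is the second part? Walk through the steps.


Split 'mailbox' into 'mail' + 'box'. The second part is 'box'.

box


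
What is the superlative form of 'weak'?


Apply superlative formation (add -est): 'weak' -> 'weakest'.

weakest


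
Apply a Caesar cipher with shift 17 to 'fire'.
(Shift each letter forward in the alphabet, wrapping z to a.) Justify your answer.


Shift each letter by 17: f -> w, i -> z, r -> i, e -> v. Result: 'wziv'.

wziv


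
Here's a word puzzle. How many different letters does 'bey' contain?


Unique letters in 'bey': {b, e, y} = 3 distinct letters.

3


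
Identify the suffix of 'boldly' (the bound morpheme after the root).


The word 'boldly' = 'bold' (root) + '-ly' (suffix). The suffix is '-ly'.

ly


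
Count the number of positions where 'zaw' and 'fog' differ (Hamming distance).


Alignment:
Position 1: 'z' vs 'f' = DIFFER
Position 2: 'a' vs 'o' = DIFFER
Position 3: 'w' vs 'g' = DIFFER
Total differences: 3

3


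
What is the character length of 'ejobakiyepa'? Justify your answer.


Spell out 'ejobakiyepa' and number each letter: e(1), j(2), o(3), b(4), a(5), k(6), i(7), y(8), e(9), p(10), a(11). Total: 11 letters.

11


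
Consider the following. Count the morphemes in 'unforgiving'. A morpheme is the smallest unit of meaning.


Decomposition: un- (prefix) + forgive (root) + -ing (suffix) = 3 morpheme(s)

3 morphemes


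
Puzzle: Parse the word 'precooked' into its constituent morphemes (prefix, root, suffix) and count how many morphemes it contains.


Step 1: Identify prefix: 'pre' (meaning: before)
Step 2: Identify root: 'cook'
Step 3: Identify suffix(es): 'ed'
Decomposition: pre- (prefix: before) + cook (root) + -ed (suffix: past)
Total morphemes: 3

3 morphemes (pre- (prefix: before) + cook (root) + -ed (suffix: past))


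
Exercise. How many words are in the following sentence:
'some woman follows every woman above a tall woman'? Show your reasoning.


Split into words: some | woman | follows | every | woman | above | a | tall | woman = 9 words.

9


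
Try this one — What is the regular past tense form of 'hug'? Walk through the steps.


Apply rule: Double final consonant and add -ed. 'hug' becomes 'hugged'.

hugged


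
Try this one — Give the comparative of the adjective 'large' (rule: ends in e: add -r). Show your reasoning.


Apply comparative formation (ends in e: add -r): 'large' -> 'larger'.

larger


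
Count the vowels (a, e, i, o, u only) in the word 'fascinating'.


Vowels in 'fascinating': a, i, a, i = 4 vowels.

4


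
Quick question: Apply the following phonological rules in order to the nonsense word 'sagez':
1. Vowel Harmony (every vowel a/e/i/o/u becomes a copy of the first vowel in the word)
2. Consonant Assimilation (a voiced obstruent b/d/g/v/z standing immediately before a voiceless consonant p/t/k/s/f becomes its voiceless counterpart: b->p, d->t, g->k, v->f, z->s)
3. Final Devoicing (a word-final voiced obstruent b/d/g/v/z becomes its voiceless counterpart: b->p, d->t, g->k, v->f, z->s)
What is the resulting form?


Starting form: 'sagez'
Rule 1: Vowel Harmony: all vowels become 'a' (matching first vowel). 'sagez' -> 'sagaz'
Rule 2: Consonant Assimilation: no voiced obstruent (b/d/g/v/z) stands immediately before a voiceless consonant (p/t/k/s/f). No change.
Rule 3: Final Devoicing: word-final voiced obstruent 'z' becomes voiceless 's'. 'sagaz' -> 'sagas'
Final form: 'sagas'

sagas


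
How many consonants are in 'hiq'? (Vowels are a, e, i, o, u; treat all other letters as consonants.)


Consonants in 'hiq': h, q = 2 consonants.

2


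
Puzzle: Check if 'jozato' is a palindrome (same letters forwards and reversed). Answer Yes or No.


Forward: 'jozato'
Reversed: 'otazoj'
They differ.

No


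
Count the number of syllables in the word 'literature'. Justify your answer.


Break 'literature' into syllables: lit-er-a-ture -> lit | er | a | ture = 4 syllables

4 syllables


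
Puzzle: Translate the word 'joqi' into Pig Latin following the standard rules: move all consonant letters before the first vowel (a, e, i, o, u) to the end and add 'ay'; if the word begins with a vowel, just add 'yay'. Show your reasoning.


'joqi': move consonant cluster 'j' to end and add 'ay': 'oqijay'.

oqijay


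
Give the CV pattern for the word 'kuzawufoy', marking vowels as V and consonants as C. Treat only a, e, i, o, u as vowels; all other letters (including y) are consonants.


Letter mapping: k = C, u = V, z = C, a = V, w = C, u = V, f = C, o = V, y = C.

CVCVCVCVC


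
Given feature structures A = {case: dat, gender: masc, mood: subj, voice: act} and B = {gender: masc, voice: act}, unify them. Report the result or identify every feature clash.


Compare features:
case: A=dat vs B=_ -> unified: dat
gender: A=masc vs B=masc -> unified: masc
mood: A=subj vs B=_ -> unified: subj
voice: A=act vs B=act -> unified: act
No clashes found.

Unified: {case: dat, gender: masc, mood: subj, voice: act}


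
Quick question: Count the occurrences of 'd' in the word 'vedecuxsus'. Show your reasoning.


Letter 'd' in 'vedecuxsus': found at position(s) 3 = 1 occurrence(s).

1


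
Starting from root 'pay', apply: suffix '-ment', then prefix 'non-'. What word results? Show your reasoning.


Step 1: Add suffix '-ment' to 'pay' = 'payment'
Step 2: Add prefix 'non-' to 'payment' = 'nonpayment'

nonpayment


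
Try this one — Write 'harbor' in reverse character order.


Reverse 'harbor' character by character: 'robrah'.

robrah


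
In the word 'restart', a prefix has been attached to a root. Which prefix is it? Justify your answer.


The word 'restart' = 're' (prefix) + 'start' (root). The prefix is 're'.

re


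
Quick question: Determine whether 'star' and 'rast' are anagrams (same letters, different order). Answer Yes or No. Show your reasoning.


Sorted letters of 'star': 'arst'
Sorted letters of 'rast': 'arst'
They match.

Yes


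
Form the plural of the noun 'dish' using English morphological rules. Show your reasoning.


Apply rule: Add -es (sibilant/fricative ending). 'dish' becomes 'dishes'.

dishes


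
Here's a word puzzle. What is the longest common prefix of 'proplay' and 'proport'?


Compare from the start: 4 characters match: 'prop'. Mismatch at position 5: 'l' vs 'o'.

prop


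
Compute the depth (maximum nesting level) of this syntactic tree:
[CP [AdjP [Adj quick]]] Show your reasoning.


Count bracket nesting levels:
'[' at pos 0: depth = 1
'[' at pos 4: depth = 2
'[' at pos 10: depth = 3
Maximum depth reached: 3

3


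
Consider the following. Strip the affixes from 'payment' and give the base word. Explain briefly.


Remove suffix '-ment' from 'payment' to get root 'pay'.

pay


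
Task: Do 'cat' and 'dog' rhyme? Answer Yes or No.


Rime (stressed vowel + following sounds) of 'cat': -at = /æt/
Rime of 'dog': -og = /ɒg/
/æt/ and /ɒg/ are different ending sounds, so the words do not rhyme.

No


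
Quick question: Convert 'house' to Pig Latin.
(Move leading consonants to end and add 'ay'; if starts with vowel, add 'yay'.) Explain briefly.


'house': move consonant cluster 'h' to end and add 'ay': 'ousehay'.

ousehay


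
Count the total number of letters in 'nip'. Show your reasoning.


Spell out 'nip' and number each letter: n(1), i(2), p(3). Total: 3 letters.

3


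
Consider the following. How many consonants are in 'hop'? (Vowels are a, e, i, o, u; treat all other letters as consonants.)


Consonants in 'hop': h, p = 2 consonants.

2


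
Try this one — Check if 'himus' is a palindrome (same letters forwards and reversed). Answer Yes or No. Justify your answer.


Forward: 'himus'
Reversed: 'sumih'
They differ.

No


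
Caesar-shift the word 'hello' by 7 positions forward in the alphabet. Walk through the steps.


Shift each letter by 7: h -> o, e -> l, l -> s, l -> s, o -> v. Result: 'olssv'.

olssv


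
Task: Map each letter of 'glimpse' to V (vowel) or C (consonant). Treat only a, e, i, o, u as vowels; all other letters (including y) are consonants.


Letter mapping: g = C, l = C, i = V, m = C, p = C, s = C, e = V.

CCVCCCV


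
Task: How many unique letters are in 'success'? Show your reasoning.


Unique letters in 'success': {c, e, s, u} = 4 distinct letters.

4


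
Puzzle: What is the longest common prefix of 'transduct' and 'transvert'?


Compare from the start: 5 characters match: 'trans'. Mismatch at position 6: 'd' vs 'v'.

trans


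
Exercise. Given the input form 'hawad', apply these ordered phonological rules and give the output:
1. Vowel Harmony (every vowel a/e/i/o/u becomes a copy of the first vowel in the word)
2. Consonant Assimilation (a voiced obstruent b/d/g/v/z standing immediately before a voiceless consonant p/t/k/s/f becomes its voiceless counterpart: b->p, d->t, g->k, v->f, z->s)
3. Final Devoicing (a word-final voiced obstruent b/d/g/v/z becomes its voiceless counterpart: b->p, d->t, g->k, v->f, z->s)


Starting form: 'hawad'
Rule 1: Vowel Harmony: all vowels already match. No change.
Rule 2: Consonant Assimilation: no voiced obstruent (b/d/g/v/z) stands immediately before a voiceless consonant (p/t/k/s/f). No change.
Rule 3: Final Devoicing: word-final voiced obstruent 'd' becomes voiceless 't'. 'hawad' -> 'hawat'
Final form: 'hawat'

hawat


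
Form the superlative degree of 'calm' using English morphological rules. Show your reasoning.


Apply superlative formation (add -est): 'calm' -> 'calmest'.

calmest


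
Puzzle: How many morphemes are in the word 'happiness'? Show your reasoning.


Decomposition: happy (root) + -ness (suffix) = 2 morpheme(s)

2 morphemes


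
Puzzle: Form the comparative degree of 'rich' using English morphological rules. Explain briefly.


Apply comparative formation (add -er): 'rich' -> 'richer'.

richer


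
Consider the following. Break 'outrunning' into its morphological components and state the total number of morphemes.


Step 1: Identify prefix: 'out' (meaning: surpass)
Step 2: Identify root: 'run'
Step 3: Identify suffix(es): 'ing'
Decomposition: out- (prefix: surpass) + run (root) + -ing (suffix: ongoing action)
Total morphemes: 3

3 morphemes (out- (prefix: surpass) + run (root) + -ing (suffix: ongoing action))


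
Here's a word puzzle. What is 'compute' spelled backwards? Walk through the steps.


Reverse 'compute' character by character: 'etupmoc'.

etupmoc


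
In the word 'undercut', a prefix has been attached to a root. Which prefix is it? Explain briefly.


The word 'undercut' = 'under' (prefix) + 'cut' (root). The prefix is 'under'.

under


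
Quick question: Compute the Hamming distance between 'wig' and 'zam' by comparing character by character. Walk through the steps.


Alignment:
Position 1: 'w' vs 'z' = DIFFER
Position 2: 'i' vs 'a' = DIFFER
Position 3: 'g' vs 'm' = DIFFER
Total differences: 3

3


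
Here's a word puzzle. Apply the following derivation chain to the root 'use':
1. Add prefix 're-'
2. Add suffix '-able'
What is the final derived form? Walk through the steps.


Step 1: Add prefix 're-' to 'use' = 'reuse'
Step 2: Add suffix '-able' to 'reuse' = 'reusable'

reusable


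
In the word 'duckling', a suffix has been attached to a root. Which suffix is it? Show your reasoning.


The word 'duckling' = 'duck' (root) + '-ling' (suffix). The suffix is '-ling'.

ling


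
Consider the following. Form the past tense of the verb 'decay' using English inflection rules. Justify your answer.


Apply rule: Add -ed. 'decay' becomes 'decayed'.

decayed


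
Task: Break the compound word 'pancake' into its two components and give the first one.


Split 'pancake' into 'pan' + 'cake'. The first part is 'pan'.

pan


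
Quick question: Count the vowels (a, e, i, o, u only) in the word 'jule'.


Vowels in 'jule': u, e = 2 vowels.

2


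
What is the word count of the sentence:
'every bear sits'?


Split into words: every | bear | sits = 3 words.

3


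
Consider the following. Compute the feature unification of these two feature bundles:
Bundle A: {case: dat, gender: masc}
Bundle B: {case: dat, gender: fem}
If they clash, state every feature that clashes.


Compare features:
case: A=dat vs B=dat -> unified: dat
gender: A=masc vs B=fem -> CLASH
Clash detected on feature 'gender' (masc vs fem); unification fails.

CLASH on 'gender' (masc vs fem)


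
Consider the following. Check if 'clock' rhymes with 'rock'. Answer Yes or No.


Rime (stressed vowel + following sounds) of 'clock': -ock = /ɒk/
Rime of 'rock': -ock = /ɒk/
/ɒk/ and /ɒk/ are the same ending sound, so the words rhyme.

Yes


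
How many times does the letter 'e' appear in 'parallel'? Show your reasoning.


Letter 'e' in 'parallel': found at position(s) 7 = 1 occurrence(s).

1


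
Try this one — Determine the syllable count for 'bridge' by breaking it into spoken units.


Break 'bridge' into syllables: bridge -> bridge = 1 syllable

1 syllable


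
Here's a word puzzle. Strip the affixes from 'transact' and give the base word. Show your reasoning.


Remove prefix 'trans' from 'transact' to get root 'act'.

act


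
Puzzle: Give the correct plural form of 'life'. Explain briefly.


Apply rule: Change -fe to -ves. 'life' becomes 'lives'.

lives


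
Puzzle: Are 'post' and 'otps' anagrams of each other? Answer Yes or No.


Sorted letters of 'post': 'opst'
Sorted letters of 'otps': 'opst'
They match.

Yes


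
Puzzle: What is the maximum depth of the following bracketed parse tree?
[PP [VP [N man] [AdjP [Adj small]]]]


Count bracket nesting levels:
'[' at pos 0: depth = 1
'[' at pos 4: depth = 2
'[' at pos 8: depth = 3
'[' at pos 16: depth = 3
'[' at pos 22: depth = 4
Maximum depth reached: 4

4


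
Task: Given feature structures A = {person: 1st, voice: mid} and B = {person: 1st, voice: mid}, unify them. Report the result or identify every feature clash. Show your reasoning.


Compare features:
person: A=1st vs B=1st -> unified: 1st
voice: A=mid vs B=mid -> unified: mid
No clashes found.

Unified: {person: 1st, voice: mid}


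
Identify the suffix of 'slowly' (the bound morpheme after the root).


The word 'slowly' = 'slow' (root) + '-ly' (suffix). The suffix is '-ly'.

ly


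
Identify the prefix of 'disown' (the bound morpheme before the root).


The word 'disown' = 'dis' (prefix) + 'own' (root). The prefix is 'dis'.

dis


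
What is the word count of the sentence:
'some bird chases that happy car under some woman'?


Split into words: some | bird | chases | that | happy | car | under | some | woman = 9 words.

9


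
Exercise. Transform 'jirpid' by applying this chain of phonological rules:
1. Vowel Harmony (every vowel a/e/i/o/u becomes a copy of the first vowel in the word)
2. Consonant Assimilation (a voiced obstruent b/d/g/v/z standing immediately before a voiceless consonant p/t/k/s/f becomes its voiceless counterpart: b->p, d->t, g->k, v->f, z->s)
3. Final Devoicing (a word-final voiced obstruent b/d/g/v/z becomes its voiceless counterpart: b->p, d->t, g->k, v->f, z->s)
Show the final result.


Starting form: 'jirpid'
Rule 1: Vowel Harmony: all vowels already match. No change.
Rule 2: Consonant Assimilation: no voiced obstruent (b/d/g/v/z) stands immediately before a voiceless consonant (p/t/k/s/f). No change.
Rule 3: Final Devoicing: word-final voiced obstruent 'd' becomes voiceless 't'. 'jirpid' -> 'jirpit'
Final form: 'jirpit'

jirpit


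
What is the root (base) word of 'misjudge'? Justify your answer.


Remove prefix 'mis' from 'misjudge' to get root 'judge'.

judge


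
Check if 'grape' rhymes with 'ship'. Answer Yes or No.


Rime (stressed vowel + following sounds) of 'grape': -ape = /eɪp/
Rime of 'ship': -ip = /ɪp/
/eɪp/ and /ɪp/ are different ending sounds, so the words do not rhyme.

No


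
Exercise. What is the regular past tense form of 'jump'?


Apply rule: Add -ed. 'jump' becomes 'jumped'.

jumped


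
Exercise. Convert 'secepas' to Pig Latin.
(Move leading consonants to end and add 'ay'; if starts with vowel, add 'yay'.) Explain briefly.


'secepas': move consonant cluster 's' to end and add 'ay': 'ecepassay'.

ecepassay


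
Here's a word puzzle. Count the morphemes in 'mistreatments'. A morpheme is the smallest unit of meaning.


Decomposition: mis- (prefix) + treat (root) + -ment (suffix) + -s (plural) = 4 morpheme(s)

4 morphemes


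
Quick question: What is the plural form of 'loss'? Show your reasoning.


Apply rule: Add -es (sibilant/fricative ending). 'loss' becomes 'losses'.

losses


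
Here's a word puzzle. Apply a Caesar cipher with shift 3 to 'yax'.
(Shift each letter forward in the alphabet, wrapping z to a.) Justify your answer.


Shift each letter by 3: y -> b, a -> d, x -> a. Result: 'bda'.

bda


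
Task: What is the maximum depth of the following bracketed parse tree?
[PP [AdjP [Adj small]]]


Count bracket nesting levels:
'[' at pos 0: depth = 1
'[' at pos 4: depth = 2
'[' at pos 10: depth = 3
Maximum depth reached: 3

3


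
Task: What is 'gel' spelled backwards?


Reverse 'gel' character by character: 'leg'.

leg


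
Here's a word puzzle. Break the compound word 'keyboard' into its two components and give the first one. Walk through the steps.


Split 'keyboard' into 'key' + 'board'. The first part is 'key'.

key


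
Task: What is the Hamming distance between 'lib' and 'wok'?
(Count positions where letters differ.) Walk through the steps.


Alignment:
Position 1: 'l' vs 'w' = DIFFER
Position 2: 'i' vs 'o' = DIFFER
Position 3: 'b' vs 'k' = DIFFER
Total differences: 3

3


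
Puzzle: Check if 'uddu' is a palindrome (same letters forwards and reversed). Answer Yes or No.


Forward: 'uddu'
Reversed: 'uddu'
They are identical.

Yes


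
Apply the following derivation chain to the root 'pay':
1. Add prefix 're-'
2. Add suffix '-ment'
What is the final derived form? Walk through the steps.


Step 1: Add prefix 're-' to 'pay' = 'repay'
Step 2: Add suffix '-ment' to 'repay' = 'repayment'

repayment


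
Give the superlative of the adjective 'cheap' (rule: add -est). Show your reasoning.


Apply superlative formation (add -est): 'cheap' -> 'cheapest'.

cheapest


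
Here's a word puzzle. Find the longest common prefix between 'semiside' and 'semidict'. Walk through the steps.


Compare from the start: 4 characters match: 'semi'. Mismatch at position 5: 's' vs 'd'.

semi


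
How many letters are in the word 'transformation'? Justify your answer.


Spell out 'transformation' and number each letter: t(1), r(2), a(3), n(4), s(5), f(6), o(7), r(8), m(9), a(10), t(11), i(12), o(13), n(14). Total: 14 letters.

14


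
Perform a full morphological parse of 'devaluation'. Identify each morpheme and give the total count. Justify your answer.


Step 1: Identify prefix: 'de' (meaning: reverse/remove)
Step 2: Identify root: 'value'
Step 3: Identify suffix(es): 'ation'
Decomposition: de- (prefix: reverse/remove) + value (root) + -ation (suffix: act of)
Total morphemes: 3

3 morphemes (de- (prefix: reverse/remove) + value (root) + -ation (suffix: act of))


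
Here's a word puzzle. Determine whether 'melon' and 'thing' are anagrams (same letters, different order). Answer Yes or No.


Sorted letters of 'melon': 'elmno'
Sorted letters of 'thing': 'ghint'
They do not match.

No


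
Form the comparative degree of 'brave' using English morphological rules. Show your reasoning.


Apply comparative formation (ends in e: add -r): 'brave' -> 'braver'.

braver


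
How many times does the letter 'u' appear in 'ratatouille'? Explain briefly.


Letter 'u' in 'ratatouille': found at position(s) 7 = 1 occurrence(s).

1


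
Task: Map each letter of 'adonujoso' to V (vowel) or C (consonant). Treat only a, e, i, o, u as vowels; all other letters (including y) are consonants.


Letter mapping: a = V, d = C, o = V, n = C, u = V, j = C, o = V, s = C, o = V.

VCVCVCVCV


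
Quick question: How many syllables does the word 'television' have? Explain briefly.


Break 'television' into syllables: tel-e-vi-sion -> tel | e | vi | sion = 4 syllables

4 syllables


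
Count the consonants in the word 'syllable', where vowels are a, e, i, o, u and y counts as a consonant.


Consonants in 'syllable': s, y, l, l, b, l = 6 consonants.

6


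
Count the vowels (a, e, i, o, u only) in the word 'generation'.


Vowels in 'generation': e, e, a, i, o = 5 vowels.

5


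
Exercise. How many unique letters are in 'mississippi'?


Unique letters in 'mississippi': {i, m, p, s} = 4 distinct letters.

4


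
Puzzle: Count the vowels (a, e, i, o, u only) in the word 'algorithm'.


Vowels in 'algorithm': a, o, i = 3 vowels.

3


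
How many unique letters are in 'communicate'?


Unique letters in 'communicate': {a, c, e, i, m, n, o, t, u} = 9 distinct letters.

9


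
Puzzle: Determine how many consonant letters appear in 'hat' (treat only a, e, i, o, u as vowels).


Consonants in 'hat': h, t = 2 consonants.

2


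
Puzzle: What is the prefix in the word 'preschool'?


The word 'preschool' = 'pre' (prefix) + 'school' (root). The prefix is 'pre'.

pre


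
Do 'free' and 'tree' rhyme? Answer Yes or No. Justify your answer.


Rime (stressed vowel + following sounds) of 'free': -ee = /iː/
Rime of 'tree': -ee = /iː/
/iː/ and /iː/ are the same ending sound, so the words rhyme.

Yes


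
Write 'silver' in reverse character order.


Reverse 'silver' character by character: 'revlis'.

revlis


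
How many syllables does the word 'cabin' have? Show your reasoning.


Break 'cabin' into syllables: cab-in -> cab | in = 2 syllables

2 syllables


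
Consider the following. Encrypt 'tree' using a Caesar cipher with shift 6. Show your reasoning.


Shift each letter by 6: t -> z, r -> x, e -> k, e -> k. Result: 'zxkk'.

zxkk


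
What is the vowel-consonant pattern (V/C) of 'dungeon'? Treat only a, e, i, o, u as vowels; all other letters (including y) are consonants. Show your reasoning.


Letter mapping: d = C, u = V, n = C, g = C, e = V, o = V, n = C.

CVCCVVC


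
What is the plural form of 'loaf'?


Apply rule: Change -f to -ves. 'loaf' becomes 'loaves'.

loaves


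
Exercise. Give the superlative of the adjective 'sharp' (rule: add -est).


Apply superlative formation (add -est): 'sharp' -> 'sharpest'.

sharpest


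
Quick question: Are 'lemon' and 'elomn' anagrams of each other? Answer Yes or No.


Sorted letters of 'lemon': 'elmno'
Sorted letters of 'elomn': 'elmno'
They match.

Yes


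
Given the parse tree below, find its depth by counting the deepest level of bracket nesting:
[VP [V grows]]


Count bracket nesting levels:
'[' at pos 0: depth = 1
'[' at pos 4: depth = 2
Maximum depth reached: 2

2


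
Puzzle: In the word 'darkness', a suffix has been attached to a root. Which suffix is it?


The word 'darkness' = 'dark' (root) + '-ness' (suffix). The suffix is '-ness'.

ness


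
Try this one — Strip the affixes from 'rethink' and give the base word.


Remove prefix 're' from 'rethink' to get root 'think'.

think


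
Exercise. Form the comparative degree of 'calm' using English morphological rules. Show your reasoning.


Apply comparative formation (add -er): 'calm' -> 'calmer'.

calmer


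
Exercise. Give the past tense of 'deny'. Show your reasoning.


Apply rule: Change -y to -ied. 'deny' becomes 'denied'.

denied


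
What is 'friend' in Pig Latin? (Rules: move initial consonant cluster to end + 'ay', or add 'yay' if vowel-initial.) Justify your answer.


'friend': move consonant cluster 'fr' to end and add 'ay': 'iendfray'.

iendfray


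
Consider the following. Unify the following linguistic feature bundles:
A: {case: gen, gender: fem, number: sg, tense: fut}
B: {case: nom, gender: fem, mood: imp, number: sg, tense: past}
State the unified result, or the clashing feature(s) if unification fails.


Compare features:
case: A=gen vs B=nom -> CLASH
gender: A=fem vs B=fem -> unified: fem
mood: A=_ vs B=imp -> unified: imp
number: A=sg vs B=sg -> unified: sg
tense: A=fut vs B=past -> CLASH
Clashes detected on features 'case' (gen vs nom) and 'tense' (fut vs past); unification fails.

CLASH on 'case' (gen vs nom) and 'tense' (fut vs past)


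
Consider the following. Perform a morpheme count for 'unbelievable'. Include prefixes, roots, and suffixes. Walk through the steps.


Decomposition: un- (prefix) + believe (root) + -able (suffix) = 3 morpheme(s)

3 morphemes


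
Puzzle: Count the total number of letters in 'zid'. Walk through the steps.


Spell out 'zid' and number each letter: z(1), i(2), d(3). Total: 3 letters.

3


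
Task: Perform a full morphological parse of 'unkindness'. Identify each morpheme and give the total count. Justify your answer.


Step 1: Identify prefix: 'un' (meaning: not/reverse)
Step 2: Identify root: 'kind'
Step 3: Identify suffix(es): 'ness'
Decomposition: un- (prefix: not/reverse) + kind (root) + -ness (suffix: state of)
Total morphemes: 3

3 morphemes (un- (prefix: not/reverse) + kind (root) + -ness (suffix: state of))


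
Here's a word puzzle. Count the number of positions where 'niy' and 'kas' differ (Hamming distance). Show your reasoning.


Alignment:
Position 1: 'n' vs 'k' = DIFFER
Position 2: 'i' vs 'a' = DIFFER
Position 3: 'y' vs 's' = DIFFER
Total differences: 3

3


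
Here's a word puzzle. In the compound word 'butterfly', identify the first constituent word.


Split 'butterfly' into 'butter' + 'fly'. The first part is 'butter'.

butter


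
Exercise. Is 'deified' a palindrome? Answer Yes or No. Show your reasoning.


Forward: 'deified'
Reversed: 'deified'
They are identical.

Yes


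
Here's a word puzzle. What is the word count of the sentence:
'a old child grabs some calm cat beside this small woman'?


Split into words: a | old | child | grabs | some | calm | cat | beside | this | small | woman = 11 words.

11


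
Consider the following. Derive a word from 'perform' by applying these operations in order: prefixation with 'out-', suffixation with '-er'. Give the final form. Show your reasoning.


Step 1: Add prefix 'out-' to 'perform' = 'outperform'
Step 2: Add suffix '-er' to 'outperform' = 'outperformer'

outperformer


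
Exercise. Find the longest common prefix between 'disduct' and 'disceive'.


Compare from the start: 3 characters match: 'dis'. Mismatch at position 4: 'd' vs 'c'.

dis


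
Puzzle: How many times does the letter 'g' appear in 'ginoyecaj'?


Letter 'g' in 'ginoyecaj': found at position(s) 1 = 1 occurrence(s).

1


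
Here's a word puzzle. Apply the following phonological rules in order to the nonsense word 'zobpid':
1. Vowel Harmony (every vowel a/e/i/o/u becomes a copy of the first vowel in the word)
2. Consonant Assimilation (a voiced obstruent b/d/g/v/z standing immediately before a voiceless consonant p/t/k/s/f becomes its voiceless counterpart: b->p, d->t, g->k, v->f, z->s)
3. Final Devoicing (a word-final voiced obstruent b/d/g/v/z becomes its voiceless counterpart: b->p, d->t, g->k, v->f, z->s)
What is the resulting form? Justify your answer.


Starting form: 'zobpid'
Rule 1: Vowel Harmony: all vowels become 'o' (matching first vowel). 'zobpid' -> 'zobpod'
Rule 2: Consonant Assimilation: voiced obstruent before voiceless consonant becomes voiceless ('bp' -> 'pp'). 'zobpod' -> 'zoppod'
Rule 3: Final Devoicing: word-final voiced obstruent 'd' becomes voiceless 't'. 'zoppod' -> 'zoppot'
Final form: 'zoppot'

zoppot


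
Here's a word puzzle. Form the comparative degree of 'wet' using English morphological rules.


Apply comparative formation (double final consonant, add -er): 'wet' -> 'wetter'.

wetter


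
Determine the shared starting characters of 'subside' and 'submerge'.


Compare from the start: 3 characters match: 'sub'. Mismatch at position 4: 's' vs 'm'.

sub


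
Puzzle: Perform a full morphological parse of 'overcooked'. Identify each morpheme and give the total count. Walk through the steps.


Step 1: Identify prefix: 'over' (meaning: excessively)
Step 2: Identify root: 'cook'
Step 3: Identify suffix(es): 'ed'
Decomposition: over- (prefix: excessively) + cook (root) + -ed (suffix: past)
Total morphemes: 3

3 morphemes (over- (prefix: excessively) + cook (root) + -ed (suffix: past))


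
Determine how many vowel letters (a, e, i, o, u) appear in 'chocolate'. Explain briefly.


Vowels in 'chocolate': o, o, a, e = 4 vowels.

4


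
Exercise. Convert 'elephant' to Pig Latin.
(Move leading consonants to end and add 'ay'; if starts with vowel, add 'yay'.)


'elephant' starts with a vowel, so add 'yay': 'elephantyay'.

elephantyay


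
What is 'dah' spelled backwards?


Reverse 'dah' character by character: 'had'.

had


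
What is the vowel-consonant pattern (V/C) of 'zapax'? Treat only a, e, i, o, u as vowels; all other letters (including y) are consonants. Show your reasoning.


Letter mapping: z = C, a = V, p = C, a = V, x = C.

CVCVC


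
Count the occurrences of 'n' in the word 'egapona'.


Letter 'n' in 'egapona': found at position(s) 6 = 1 occurrence(s).

1


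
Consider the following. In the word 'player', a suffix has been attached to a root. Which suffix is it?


The word 'player' = 'play' (root) + '-er' (suffix). The suffix is '-er'.

er


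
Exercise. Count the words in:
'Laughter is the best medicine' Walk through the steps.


Split into words: Laughter | is | the | best | medicine = 5 words.

5


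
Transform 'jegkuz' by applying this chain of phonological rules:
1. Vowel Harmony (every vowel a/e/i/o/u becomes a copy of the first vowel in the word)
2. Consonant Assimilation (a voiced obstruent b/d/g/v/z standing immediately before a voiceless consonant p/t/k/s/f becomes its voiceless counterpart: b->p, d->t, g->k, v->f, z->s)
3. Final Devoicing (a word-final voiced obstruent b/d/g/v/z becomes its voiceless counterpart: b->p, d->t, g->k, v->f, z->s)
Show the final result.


Starting form: 'jegkuz'
Rule 1: Vowel Harmony: all vowels become 'e' (matching first vowel). 'jegkuz' -> 'jegkez'
Rule 2: Consonant Assimilation: voiced obstruent before voiceless consonant becomes voiceless ('gk' -> 'kk'). 'jegkez' -> 'jekkez'
Rule 3: Final Devoicing: word-final voiced obstruent 'z' becomes voiceless 's'. 'jekkez' -> 'jekkes'
Final form: 'jekkes'

jekkes
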